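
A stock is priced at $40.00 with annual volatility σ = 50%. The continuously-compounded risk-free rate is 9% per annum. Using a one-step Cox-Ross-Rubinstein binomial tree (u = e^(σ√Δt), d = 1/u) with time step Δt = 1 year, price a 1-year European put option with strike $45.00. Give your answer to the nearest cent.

$10.09

CRR parameters: u = e^(σ√Δt) = e^(0.5·√1) = 1.6487, d = 1/u = 0.6065
Per-period rate: rΔt = 0.09·1 = 0.09, so R = e^0.09 = 1.0942
Risk-neutral probability p = (e^0.09 − 0.6065)/(1.6487 − 0.6065) = 0.4876/1.0422 = 0.4679
Terminal stock prices: S_u = 65.95, S_d = 24.26
Terminal payoffs (K − S): max(-20.95, 0) = 0, max(20.74, 0) = 20.74
Node 0 (S = 40): V_0 = e^(−0.09)·[0.4679·0.0000 + 0.5321·20.7388] = 10.0853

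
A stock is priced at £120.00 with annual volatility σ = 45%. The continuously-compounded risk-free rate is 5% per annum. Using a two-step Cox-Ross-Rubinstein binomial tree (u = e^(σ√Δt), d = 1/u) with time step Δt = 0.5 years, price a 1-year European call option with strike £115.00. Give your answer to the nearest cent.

£24.88

CRR parameters: u = e^(σ√Δt) = e^(0.45·√0.5) = 1.3746, d = 1/u = 0.7275
Per-period rate: rΔt = 0.05·0.5 = 0.025, so R = e^0.025 = 1.0253
Risk-neutral probability p = (e^0.025 − 0.7275)/(1.3746 − 0.7275) = 0.2979/0.6472 = 0.4602
Terminal stock prices: S_uu = 226.8, S_ud = 120, S_dd = 63.5
Terminal payoffs (S − K): max(111.8, 0) = 111.8, max(5, 0) = 5, max(-51.5, 0) = 0
Node u (S = 165): V_u = e^(−0.025)·[0.4602·111.7590 + 0.5398·5.0000] = 52.7972
Node d (S = 87.3): V_d = e^(−0.025)·[0.4602·5.0000 + 0.5398·0.0000] = 2.2443
Node 0 (S = 120): V_0 = e^(−0.025)·[0.4602·52.7972 + 0.5398·2.2443] = 24.8804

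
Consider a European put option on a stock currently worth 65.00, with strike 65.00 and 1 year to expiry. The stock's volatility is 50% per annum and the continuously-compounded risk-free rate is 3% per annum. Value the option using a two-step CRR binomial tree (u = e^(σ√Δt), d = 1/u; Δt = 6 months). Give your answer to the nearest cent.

10.26

CRR parameters: u = e^(σ√Δt) = e^(0.5·√0.5) = 1.4241, d = 1/u = 0.7022
Per-period rate: rΔt = 0.03·0.5 = 0.015, so R = e^0.015 = 1.0151
Risk-neutral probability p = (e^0.015 − 0.7022)/(1.4241 − 0.7022) = 0.3129/0.7219 = 0.4335
Terminal stock prices: S_uu = 131.8, S_ud = 65, S_dd = 32.05
Terminal payoffs (K − S): max(-66.83, 0) = 0, max(0, 0) = 0, max(32.95, 0) = 32.95
Node u (S = 92.57): V_u = e^(−0.015)·[0.4335·0.0000 + 0.5665·0.0000] = 0.0000
Node d (S = 45.64): V_d = e^(−0.015)·[0.4335·0.0000 + 0.5665·32.9505] = 18.3900
Node 0 (S = 65): V_0 = e^(−0.015)·[0.4335·0.0000 + 0.5665·18.3900] = 10.2637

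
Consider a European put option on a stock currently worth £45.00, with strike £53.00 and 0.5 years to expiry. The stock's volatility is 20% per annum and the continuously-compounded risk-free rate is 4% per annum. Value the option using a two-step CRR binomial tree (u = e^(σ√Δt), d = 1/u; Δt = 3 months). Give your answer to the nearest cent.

£7.48

CRR parameters: u = e^(σ√Δt) = e^(0.2·√0.25) = 1.1052, d = 1/u = 0.9048
Per-period rate: rΔt = 0.04·0.25 = 0.01, so R = e^0.01 = 1.0101
Risk-neutral probability p = (e^0.01 − 0.9048)/(1.1052 − 0.9048) = 0.1052/0.2003 = 0.5252
Terminal stock prices: S_uu = 54.96, S_ud = 45, S_dd = 36.84
Terminal payoffs (K − S): max(-1.963, 0) = 0, max(8, 0) = 8, max(16.16, 0) = 16.16
Node u (S = 49.73): V_u = e^(−0.01)·[0.5252·0.0000 + 0.4748·8.0000] = 3.7607
Node d (S = 40.72): V_d = e^(−0.01)·[0.5252·8.0000 + 0.4748·16.1571] = 11.7550
Node 0 (S = 45): V_0 = e^(−0.01)·[0.5252·3.7607 + 0.4748·11.7550] = 7.4813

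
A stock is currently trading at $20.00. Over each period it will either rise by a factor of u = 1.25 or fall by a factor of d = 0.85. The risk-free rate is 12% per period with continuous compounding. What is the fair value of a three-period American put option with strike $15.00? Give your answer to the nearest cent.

Risk-neutral probability p = (e^0.12 − 0.85)/(1.25 − 0.85) = 0.2775/0.4000 = 0.6937
Terminal stock prices: S_uuu = 39.06, S_uud = 26.56, S_udd = 18.06, S_ddd = 12.28
Terminal payoffs (K − S): max(-24.06, 0) = 0, max(-11.56, 0) = 0, max(-3.062, 0) = 0, max(2.718, 0) = 2.718
Node uu (S = 31.25): continuation = e^(−0.12)·[0.6937·0.0000 + 0.3063·0.0000] = 0.0000; exercise value = 0.0000 ≤ continuation, so V_uu = 0.0000
Node ud (S = 21.25): continuation = e^(−0.12)·[0.6937·0.0000 + 0.3063·0.0000] = 0.0000; exercise value = 0.0000 ≤ continuation, so V_ud = 0.0000
Node dd (S = 14.45): continuation = e^(−0.12)·[0.6937·0.0000 + 0.3063·2.7175] = 0.7381; exercise value = 0.5500 ≤ continuation, so V_dd = 0.7381
Node u (S = 25): continuation = e^(−0.12)·[0.6937·0.0000 + 0.3063·0.0000] = 0.0000; exercise value = 0.0000 ≤ continuation, so V_u = 0.0000
Node d (S = 17): continuation = e^(−0.12)·[0.6937·0.0000 + 0.3063·0.7381] = 0.2005; exercise value = 0.0000 ≤ continuation, so V_d = 0.2005
Node 0 (S = 20): continuation = e^(−0.12)·[0.6937·0.0000 + 0.3063·0.2005] = 0.0545; exercise value = 0.0000 ≤ continuation, so V_0 = 0.0545

$0.05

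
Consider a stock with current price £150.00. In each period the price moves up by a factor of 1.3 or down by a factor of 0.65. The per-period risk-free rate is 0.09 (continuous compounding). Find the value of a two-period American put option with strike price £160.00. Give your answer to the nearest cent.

£24.10

Risk-neutral probability p = (e^0.09 − 0.65)/(1.3 − 0.65) = 0.4442/0.6500 = 0.6833
Terminal stock prices: S_uu = 253.5, S_ud = 126.8, S_dd = 63.38
Terminal payoffs (K − S): max(-93.5, 0) = 0, max(33.25, 0) = 33.25, max(96.62, 0) = 96.62
Node u (S = 195): continuation = e^(−0.09)·[0.6833·0.0000 + 0.3167·33.2500] = 9.6226; exercise value = 0.0000 ≤ continuation, so V_u = 9.6226
Node d (S = 97.5): continuation = e^(−0.09)·[0.6833·33.2500 + 0.3167·96.6250] = 48.7290; exercise value = 62.5000 > continuation, so V_d = 62.5000 (exercise)
Node 0 (S = 150): continuation = e^(−0.09)·[0.6833·9.6226 + 0.3167·62.5000] = 24.0971; exercise value = 10.0000 ≤ continuation, so V_0 = 24.0971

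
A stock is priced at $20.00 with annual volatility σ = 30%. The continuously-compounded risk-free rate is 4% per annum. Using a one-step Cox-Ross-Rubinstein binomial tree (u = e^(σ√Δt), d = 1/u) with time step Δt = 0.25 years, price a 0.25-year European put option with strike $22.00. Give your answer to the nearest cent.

CRR parameters: u = e^(σ√Δt) = e^(0.3·√0.25) = 1.1618, d = 1/u = 0.8607
Per-period rate: rΔt = 0.04·0.25 = 0.01, so R = e^0.01 = 1.0101
Risk-neutral probability p = (e^0.01 − 0.8607)/(1.1618 − 0.8607) = 0.1493/0.3011 = 0.4959
Terminal stock prices: S_u = 23.24, S_d = 17.21
Terminal payoffs (K − S): max(-1.237, 0) = 0, max(4.786, 0) = 4.786
Node 0 (S = 20): V_0 = e^(−0.01)·[0.4959·0.0000 + 0.5041·4.7858] = 2.3883

$2.39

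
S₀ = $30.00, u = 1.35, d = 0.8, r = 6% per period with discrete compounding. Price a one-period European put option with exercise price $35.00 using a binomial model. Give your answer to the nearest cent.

$5.47

Risk-neutral probability p = (1 + 0.06 − 0.8)/(1.35 − 0.8) = 0.2600/0.5500 = 0.4727
Terminal stock prices: S_u = 40.5, S_d = 24
Terminal payoffs (K − S): max(-5.5, 0) = 0, max(11, 0) = 11
Node 0 (S = 30): V_0 = 1/1.06·[0.4727·0.0000 + 0.5273·11.0000] = 5.4717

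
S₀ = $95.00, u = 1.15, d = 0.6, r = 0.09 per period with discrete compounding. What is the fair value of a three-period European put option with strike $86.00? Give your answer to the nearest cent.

Risk-neutral probability p = (1 + 0.09 − 0.6)/(1.15 − 0.6) = 0.4900/0.5500 = 0.8909
Terminal stock prices: S_uuu = 144.5, S_uud = 75.38, S_udd = 39.33, S_ddd = 20.52
Terminal payoffs (K − S): max(-58.48, 0) = 0, max(10.62, 0) = 10.62, max(46.67, 0) = 46.67, max(65.48, 0) = 65.48
Node uu (S = 125.6): V_uu = 1/1.09·[0.8909·0.0000 + 0.1091·10.6175] = 1.0626
Node ud (S = 65.55): V_ud = 1/1.09·[0.8909·10.6175 + 0.1091·46.6700] = 13.3491
Node dd (S = 34.2): V_dd = 1/1.09·[0.8909·46.6700 + 0.1091·65.4800] = 44.6991
Node u (S = 109.2): V_u = 1/1.09·[0.8909·1.0626 + 0.1091·13.3491] = 2.2046
Node d (S = 57): V_d = 1/1.09·[0.8909·13.3491 + 0.1091·44.6991] = 15.3845
Node 0 (S = 95): V_0 = 1/1.09·[0.8909·2.2046 + 0.1091·15.3845] = 3.3416

$3.34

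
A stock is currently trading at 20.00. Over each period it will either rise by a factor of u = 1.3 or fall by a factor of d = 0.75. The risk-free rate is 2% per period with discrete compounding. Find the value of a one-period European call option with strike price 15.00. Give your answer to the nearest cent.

5.29

Risk-neutral probability p = (1 + 0.02 − 0.75)/(1.3 − 0.75) = 0.2700/0.5500 = 0.4909
Terminal stock prices: S_u = 26, S_d = 15
Terminal payoffs (S − K): max(11, 0) = 11, max(0, 0) = 0
Node 0 (S = 20): V_0 = 1/1.02·[0.4909·11.0000 + 0.5091·0.0000] = 5.2941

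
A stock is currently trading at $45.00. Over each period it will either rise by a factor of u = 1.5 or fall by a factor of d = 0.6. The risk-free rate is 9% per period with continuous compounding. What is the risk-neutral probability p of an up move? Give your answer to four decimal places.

Risk-neutral probability p = (e^0.09 − 0.6)/(1.5 − 0.6) = 0.4942/0.9000 = 0.5491

p = 0.5491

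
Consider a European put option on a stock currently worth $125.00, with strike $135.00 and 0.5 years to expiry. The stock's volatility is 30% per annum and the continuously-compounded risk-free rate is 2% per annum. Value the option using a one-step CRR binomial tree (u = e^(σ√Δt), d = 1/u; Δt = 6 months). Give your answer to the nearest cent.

CRR parameters: u = e^(σ√Δt) = e^(0.3·√0.5) = 1.2363, d = 1/u = 0.8089
Per-period rate: rΔt = 0.02·0.5 = 0.01, so R = e^0.01 = 1.0101
Risk-neutral probability p = (e^0.01 − 0.8089)/(1.2363 − 0.8089) = 0.2012/0.4275 = 0.4707
Terminal stock prices: S_u = 154.5, S_d = 101.1
Terminal payoffs (K − S): max(-19.54, 0) = 0, max(33.89, 0) = 33.89
Node 0 (S = 125): V_0 = e^(−0.01)·[0.4707·0.0000 + 0.5293·33.8928] = 17.7617

$17.76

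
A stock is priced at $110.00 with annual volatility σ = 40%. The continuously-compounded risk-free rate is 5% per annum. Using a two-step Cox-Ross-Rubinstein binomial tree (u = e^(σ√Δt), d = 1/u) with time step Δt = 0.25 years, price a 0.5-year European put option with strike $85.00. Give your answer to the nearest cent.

CRR parameters: u = e^(σ√Δt) = e^(0.4·√0.25) = 1.2214, d = 1/u = 0.8187
Per-period rate: rΔt = 0.05·0.25 = 0.0125, so R = e^0.0125 = 1.0126
Risk-neutral probability p = (e^0.0125 − 0.8187)/(1.2214 − 0.8187) = 0.1938/0.4027 = 0.4814
Terminal stock prices: S_uu = 164.1, S_ud = 110, S_dd = 73.74
Terminal payoffs (K − S): max(-79.1, 0) = 0, max(-25, 0) = 0, max(11.26, 0) = 11.26
Node u (S = 134.4): V_u = e^(−0.0125)·[0.4814·0.0000 + 0.5186·0.0000] = 0.0000
Node d (S = 90.06): V_d = e^(−0.0125)·[0.4814·0.0000 + 0.5186·11.2648] = 5.7693
Node 0 (S = 110): V_0 = e^(−0.0125)·[0.4814·0.0000 + 0.5186·5.7693] = 2.9548

$2.95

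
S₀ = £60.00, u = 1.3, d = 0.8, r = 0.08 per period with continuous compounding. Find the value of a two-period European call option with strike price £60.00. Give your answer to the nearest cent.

£12.33

Risk-neutral probability p = (e^0.08 − 0.8)/(1.3 − 0.8) = 0.2833/0.5000 = 0.5666
Terminal stock prices: S_uu = 101.4, S_ud = 62.4, S_dd = 38.4
Terminal payoffs (S − K): max(41.4, 0) = 41.4, max(2.4, 0) = 2.4, max(-21.6, 0) = 0
Node u (S = 78): V_u = e^(−0.08)·[0.5666·41.4000 + 0.4334·2.4000] = 22.6130
Node d (S = 48): V_d = e^(−0.08)·[0.5666·2.4000 + 0.4334·0.0000] = 1.2552
Node 0 (S = 60): V_0 = e^(−0.08)·[0.5666·22.6130 + 0.4334·1.2552] = 12.3291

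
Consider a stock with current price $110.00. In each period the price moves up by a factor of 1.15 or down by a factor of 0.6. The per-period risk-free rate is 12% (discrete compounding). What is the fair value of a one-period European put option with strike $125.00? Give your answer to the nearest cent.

$2.87

Risk-neutral probability p = (1 + 0.12 − 0.6)/(1.15 − 0.6) = 0.5200/0.5500 = 0.9455
Terminal stock prices: S_u = 126.5, S_d = 66
Terminal payoffs (K − S): max(-1.5, 0) = 0, max(59, 0) = 59
Node 0 (S = 110): V_0 = 1/1.12·[0.9455·0.0000 + 0.0545·59.0000] = 2.8734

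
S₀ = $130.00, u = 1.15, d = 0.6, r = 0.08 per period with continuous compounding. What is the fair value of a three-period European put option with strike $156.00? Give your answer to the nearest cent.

Risk-neutral probability p = (e^0.08 − 0.6)/(1.15 − 0.6) = 0.4833/0.5500 = 0.8787
Terminal stock prices: S_uuu = 197.7, S_uud = 103.2, S_udd = 53.82, S_ddd = 28.08
Terminal payoffs (K − S): max(-41.71, 0) = 0, max(52.85, 0) = 52.85, max(102.2, 0) = 102.2, max(127.9, 0) = 127.9
Node uu (S = 171.9): V_uu = e^(−0.08)·[0.8787·0.0000 + 0.1213·52.8450] = 5.9171
Node ud (S = 89.7): V_ud = e^(−0.08)·[0.8787·52.8450 + 0.1213·102.1800] = 54.3062
Node dd (S = 46.8): V_dd = e^(−0.08)·[0.8787·102.1800 + 0.1213·127.9200] = 97.2062
Node u (S = 149.5): V_u = e^(−0.08)·[0.8787·5.9171 + 0.1213·54.3062] = 10.8803
Node d (S = 78): V_d = e^(−0.08)·[0.8787·54.3062 + 0.1213·97.2062] = 54.9344
Node 0 (S = 130): V_0 = e^(−0.08)·[0.8787·10.8803 + 0.1213·54.9344] = 14.9766

$14.98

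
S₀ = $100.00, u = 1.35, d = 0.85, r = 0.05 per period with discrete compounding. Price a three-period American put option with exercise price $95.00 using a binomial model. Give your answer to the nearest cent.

$7.43

Risk-neutral probability p = (1 + 0.05 − 0.85)/(1.35 − 0.85) = 0.2000/0.5000 = 0.4000
Terminal stock prices: S_uuu = 246, S_uud = 154.9, S_udd = 97.54, S_ddd = 61.41
Terminal payoffs (K − S): max(-151, 0) = 0, max(-59.91, 0) = 0, max(-2.537, 0) = 0, max(33.59, 0) = 33.59
Node uu (S = 182.3): continuation = 1/1.05·[0.4000·0.0000 + 0.6000·0.0000] = 0.0000; exercise value = 0.0000 ≤ continuation, so V_uu = 0.0000
Node ud (S = 114.8): continuation = 1/1.05·[0.4000·0.0000 + 0.6000·0.0000] = 0.0000; exercise value = 0.0000 ≤ continuation, so V_ud = 0.0000
Node dd (S = 72.25): continuation = 1/1.05·[0.4000·0.0000 + 0.6000·33.5875] = 19.1929; exercise value = 22.7500 > continuation, so V_dd = 22.7500 (exercise)
Node u (S = 135): continuation = 1/1.05·[0.4000·0.0000 + 0.6000·0.0000] = 0.0000; exercise value = 0.0000 ≤ continuation, so V_u = 0.0000
Node d (S = 85): continuation = 1/1.05·[0.4000·0.0000 + 0.6000·22.7500] = 13.0000; exercise value = 10.0000 ≤ continuation, so V_d = 13.0000
Node 0 (S = 100): continuation = 1/1.05·[0.4000·0.0000 + 0.6000·13.0000] = 7.4286; exercise value = 0.0000 ≤ continuation, so V_0 = 7.4286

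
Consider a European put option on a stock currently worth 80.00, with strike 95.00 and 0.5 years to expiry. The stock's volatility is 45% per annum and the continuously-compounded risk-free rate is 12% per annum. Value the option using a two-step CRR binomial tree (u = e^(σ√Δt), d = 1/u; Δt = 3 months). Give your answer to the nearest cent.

16.96

CRR parameters: u = e^(σ√Δt) = e^(0.45·√0.25) = 1.2523, d = 1/u = 0.7985
Per-period rate: rΔt = 0.12·0.25 = 0.03, so R = e^0.03 = 1.0305
Risk-neutral probability p = (e^0.03 − 0.7985)/(1.2523 − 0.7985) = 0.2319/0.4538 = 0.5111
Terminal stock prices: S_uu = 125.5, S_ud = 80, S_dd = 51.01
Terminal payoffs (K − S): max(-30.46, 0) = 0, max(15, 0) = 15, max(43.99, 0) = 43.99
Node u (S = 100.2): V_u = e^(−0.03)·[0.5111·0.0000 + 0.4889·15.0000] = 7.1168
Node d (S = 63.88): V_d = e^(−0.03)·[0.5111·15.0000 + 0.4889·43.9897] = 28.3110
Node 0 (S = 80): V_0 = e^(−0.03)·[0.5111·7.1168 + 0.4889·28.3110] = 16.9622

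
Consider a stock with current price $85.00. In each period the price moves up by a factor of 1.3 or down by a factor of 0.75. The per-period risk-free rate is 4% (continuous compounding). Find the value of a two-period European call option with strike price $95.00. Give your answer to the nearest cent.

Risk-neutral probability p = (e^0.04 − 0.75)/(1.3 − 0.75) = 0.2908/0.5500 = 0.5287
Terminal stock prices: S_uu = 143.7, S_ud = 82.88, S_dd = 47.81
Terminal payoffs (S − K): max(48.65, 0) = 48.65, max(-12.12, 0) = 0, max(-47.19, 0) = 0
Node u (S = 110.5): V_u = e^(−0.04)·[0.5287·48.6500 + 0.4713·0.0000] = 24.7149
Node d (S = 63.75): V_d = e^(−0.04)·[0.5287·0.0000 + 0.4713·0.0000] = 0.0000
Node 0 (S = 85): V_0 = e^(−0.04)·[0.5287·24.7149 + 0.4713·0.0000] = 12.5555

$12.56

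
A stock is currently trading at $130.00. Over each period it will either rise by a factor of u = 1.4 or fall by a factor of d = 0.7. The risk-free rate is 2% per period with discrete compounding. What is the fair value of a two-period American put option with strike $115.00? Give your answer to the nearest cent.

Risk-neutral probability p = (1 + 0.02 − 0.7)/(1.4 − 0.7) = 0.3200/0.7000 = 0.4571
Terminal stock prices: S_uu = 254.8, S_ud = 127.4, S_dd = 63.7
Terminal payoffs (K − S): max(-139.8, 0) = 0, max(-12.4, 0) = 0, max(51.3, 0) = 51.3
Node u (S = 182): continuation = 1/1.02·[0.4571·0.0000 + 0.5429·0.0000] = 0.0000; exercise value = 0.0000 ≤ continuation, so V_u = 0.0000
Node d (S = 91): continuation = 1/1.02·[0.4571·0.0000 + 0.5429·51.3000] = 27.3025; exercise value = 24.0000 ≤ continuation, so V_d = 27.3025
Node 0 (S = 130): continuation = 1/1.02·[0.4571·0.0000 + 0.5429·27.3025] = 14.5308; exercise value = 0.0000 ≤ continuation, so V_0 = 14.5308

$14.53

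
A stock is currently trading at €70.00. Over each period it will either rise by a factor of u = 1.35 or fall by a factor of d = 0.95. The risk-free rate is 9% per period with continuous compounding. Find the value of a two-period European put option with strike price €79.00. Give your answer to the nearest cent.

Risk-neutral probability p = (e^0.09 − 0.95)/(1.35 − 0.95) = 0.1442/0.4000 = 0.3604
Terminal stock prices: S_uu = 127.6, S_ud = 89.77, S_dd = 63.17
Terminal payoffs (K − S): max(-48.58, 0) = 0, max(-10.77, 0) = 0, max(15.83, 0) = 15.83
Node u (S = 94.5): V_u = e^(−0.09)·[0.3604·0.0000 + 0.6396·0.0000] = 0.0000
Node d (S = 66.5): V_d = e^(−0.09)·[0.3604·0.0000 + 0.6396·15.8250] = 9.2500
Node 0 (S = 70): V_0 = e^(−0.09)·[0.3604·0.0000 + 0.6396·9.2500] = 5.4068

€5.41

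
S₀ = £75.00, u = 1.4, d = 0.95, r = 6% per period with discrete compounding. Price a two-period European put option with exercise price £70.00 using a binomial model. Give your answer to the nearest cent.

Risk-neutral probability p = (1 + 0.06 − 0.95)/(1.4 − 0.95) = 0.1100/0.4500 = 0.2444
Terminal stock prices: S_uu = 147, S_ud = 99.75, S_dd = 67.69
Terminal payoffs (K − S): max(-77, 0) = 0, max(-29.75, 0) = 0, max(2.312, 0) = 2.312
Node u (S = 105): V_u = 1/1.06·[0.2444·0.0000 + 0.7556·0.0000] = 0.0000
Node d (S = 71.25): V_d = 1/1.06·[0.2444·0.0000 + 0.7556·2.3125] = 1.6483
Node 0 (S = 75): V_0 = 1/1.06·[0.2444·0.0000 + 0.7556·1.6483] = 1.1749

£1.17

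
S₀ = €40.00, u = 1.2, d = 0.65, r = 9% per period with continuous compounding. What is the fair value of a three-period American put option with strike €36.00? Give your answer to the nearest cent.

€2.38

Risk-neutral probability p = (e^0.09 − 0.65)/(1.2 − 0.65) = 0.4442/0.5500 = 0.8076
Terminal stock prices: S_uuu = 69.12, S_uud = 37.44, S_udd = 20.28, S_ddd = 10.98
Terminal payoffs (K − S): max(-33.12, 0) = 0, max(-1.44, 0) = 0, max(15.72, 0) = 15.72, max(25.02, 0) = 25.02
Node uu (S = 57.6): continuation = e^(−0.09)·[0.8076·0.0000 + 0.1924·0.0000] = 0.0000; exercise value = 0.0000 ≤ continuation, so V_uu = 0.0000
Node ud (S = 31.2): continuation = e^(−0.09)·[0.8076·0.0000 + 0.1924·15.7200] = 2.7644; exercise value = 4.8000 > continuation, so V_ud = 4.8000 (exercise)
Node dd (S = 16.9): continuation = e^(−0.09)·[0.8076·15.7200 + 0.1924·25.0150] = 16.0015; exercise value = 19.1000 > continuation, so V_dd = 19.1000 (exercise)
Node u (S = 48): continuation = e^(−0.09)·[0.8076·0.0000 + 0.1924·4.8000] = 0.8441; exercise value = 0.0000 ≤ continuation, so V_u = 0.8441
Node d (S = 26): continuation = e^(−0.09)·[0.8076·4.8000 + 0.1924·19.1000] = 6.9015; exercise value = 10.0000 > continuation, so V_d = 10.0000 (exercise)
Node 0 (S = 40): continuation = e^(−0.09)·[0.8076·0.8441 + 0.1924·10.0000] = 2.3815; exercise value = 0.0000 ≤ continuation, so V_0 = 2.3815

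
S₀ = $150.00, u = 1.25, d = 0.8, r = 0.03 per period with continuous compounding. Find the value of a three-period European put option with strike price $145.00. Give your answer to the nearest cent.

Risk-neutral probability p = (e^0.03 − 0.8)/(1.25 − 0.8) = 0.2305/0.4500 = 0.5121
Terminal stock prices: S_uuu = 293, S_uud = 187.5, S_udd = 120, S_ddd = 76.8
Terminal payoffs (K − S): max(-148, 0) = 0, max(-42.5, 0) = 0, max(25, 0) = 25, max(68.2, 0) = 68.2
Node uu (S = 234.4): V_uu = e^(−0.03)·[0.5121·0.0000 + 0.4879·0.0000] = 0.0000
Node ud (S = 150): V_ud = e^(−0.03)·[0.5121·0.0000 + 0.4879·25.0000] = 11.8365
Node dd (S = 96): V_dd = e^(−0.03)·[0.5121·25.0000 + 0.4879·68.2000] = 44.7146
Node u (S = 187.5): V_u = e^(−0.03)·[0.5121·0.0000 + 0.4879·11.8365] = 5.6041
Node d (S = 120): V_d = e^(−0.03)·[0.5121·11.8365 + 0.4879·44.7146] = 27.0531
Node 0 (S = 150): V_0 = e^(−0.03)·[0.5121·5.6041 + 0.4879·27.0531] = 15.5937

$15.59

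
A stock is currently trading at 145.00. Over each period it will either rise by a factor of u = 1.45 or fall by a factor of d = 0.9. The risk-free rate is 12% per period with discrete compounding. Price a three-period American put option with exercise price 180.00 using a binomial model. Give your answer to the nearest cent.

35.00

Risk-neutral probability p = (1 + 0.12 − 0.9)/(1.45 − 0.9) = 0.2200/0.5500 = 0.4000
Terminal stock prices: S_uuu = 442.1, S_uud = 274.4, S_udd = 170.3, S_ddd = 105.7
Terminal payoffs (K − S): max(-262.1, 0) = 0, max(-94.38, 0) = 0, max(9.697, 0) = 9.697, max(74.29, 0) = 74.29
Node uu (S = 304.9): continuation = 1/1.12·[0.4000·0.0000 + 0.6000·0.0000] = 0.0000; exercise value = 0.0000 ≤ continuation, so V_uu = 0.0000
Node ud (S = 189.2): continuation = 1/1.12·[0.4000·0.0000 + 0.6000·9.6975] = 5.1951; exercise value = 0.0000 ≤ continuation, so V_ud = 5.1951
Node dd (S = 117.5): continuation = 1/1.12·[0.4000·9.6975 + 0.6000·74.2950] = 43.2643; exercise value = 62.5500 > continuation, so V_dd = 62.5500 (exercise)
Node u (S = 210.2): continuation = 1/1.12·[0.4000·0.0000 + 0.6000·5.1951] = 2.7831; exercise value = 0.0000 ≤ continuation, so V_u = 2.7831
Node d (S = 130.5): continuation = 1/1.12·[0.4000·5.1951 + 0.6000·62.5500] = 35.3643; exercise value = 49.5000 > continuation, so V_d = 49.5000 (exercise)
Node 0 (S = 145): continuation = 1/1.12·[0.4000·2.7831 + 0.6000·49.5000] = 27.5118; exercise value = 35.0000 > continuation, so V_0 = 35.0000 (exercise)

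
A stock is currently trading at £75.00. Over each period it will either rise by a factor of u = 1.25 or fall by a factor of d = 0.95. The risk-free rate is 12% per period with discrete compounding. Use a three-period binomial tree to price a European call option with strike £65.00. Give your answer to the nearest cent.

Risk-neutral probability p = (1 + 0.12 − 0.95)/(1.25 − 0.95) = 0.1700/0.3000 = 0.5667
Terminal stock prices: S_uuu = 146.5, S_uud = 111.3, S_udd = 84.61, S_ddd = 64.3
Terminal payoffs (S − K): max(81.48, 0) = 81.48, max(46.33, 0) = 46.33, max(19.61, 0) = 19.61, max(-0.6969, 0) = 0
Node uu (S = 117.2): V_uu = 1/1.12·[0.5667·81.4844 + 0.4333·46.3281] = 59.1518
Node ud (S = 89.06): V_ud = 1/1.12·[0.5667·46.3281 + 0.4333·19.6094] = 31.0268
Node dd (S = 67.69): V_dd = 1/1.12·[0.5667·19.6094 + 0.4333·0.0000] = 9.9214
Node u (S = 93.75): V_u = 1/1.12·[0.5667·59.1518 + 0.4333·31.0268] = 41.9324
Node d (S = 71.25): V_d = 1/1.12·[0.5667·31.0268 + 0.4333·9.9214] = 19.5367
Node 0 (S = 75): V_0 = 1/1.12·[0.5667·41.9324 + 0.4333·19.5367] = 28.7746

£28.77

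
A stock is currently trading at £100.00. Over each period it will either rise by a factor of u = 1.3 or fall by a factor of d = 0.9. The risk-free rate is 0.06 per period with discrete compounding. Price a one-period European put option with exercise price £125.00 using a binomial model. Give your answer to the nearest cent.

£19.81

Risk-neutral probability p = (1 + 0.06 − 0.9)/(1.3 − 0.9) = 0.1600/0.4000 = 0.4000
Terminal stock prices: S_u = 130, S_d = 90
Terminal payoffs (K − S): max(-5, 0) = 0, max(35, 0) = 35
Node 0 (S = 100): V_0 = 1/1.06·[0.4000·0.0000 + 0.6000·35.0000] = 19.8113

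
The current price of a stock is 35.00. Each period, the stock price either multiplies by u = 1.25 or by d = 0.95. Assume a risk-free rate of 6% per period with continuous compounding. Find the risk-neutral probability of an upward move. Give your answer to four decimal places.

Risk-neutral probability p = (e^0.06 − 0.95)/(1.25 − 0.95) = 0.1118/0.3000 = 0.3728

p = 0.3728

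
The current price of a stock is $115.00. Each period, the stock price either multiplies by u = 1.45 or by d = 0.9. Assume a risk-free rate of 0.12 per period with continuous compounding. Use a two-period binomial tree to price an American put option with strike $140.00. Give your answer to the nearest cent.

$25.00

Risk-neutral probability p = (e^0.12 − 0.9)/(1.45 − 0.9) = 0.2275/0.5500 = 0.4136
Terminal stock prices: S_uu = 241.8, S_ud = 150.1, S_dd = 93.15
Terminal payoffs (K − S): max(-101.8, 0) = 0, max(-10.08, 0) = 0, max(46.85, 0) = 46.85
Node u (S = 166.8): continuation = e^(−0.12)·[0.4136·0.0000 + 0.5864·0.0000] = 0.0000; exercise value = 0.0000 ≤ continuation, so V_u = 0.0000
Node d (S = 103.5): continuation = e^(−0.12)·[0.4136·0.0000 + 0.5864·46.8500] = 24.3650; exercise value = 36.5000 > continuation, so V_d = 36.5000 (exercise)
Node 0 (S = 115): continuation = e^(−0.12)·[0.4136·0.0000 + 0.5864·36.5000] = 18.9823; exercise value = 25.0000 > continuation, so V_0 = 25.0000 (exercise)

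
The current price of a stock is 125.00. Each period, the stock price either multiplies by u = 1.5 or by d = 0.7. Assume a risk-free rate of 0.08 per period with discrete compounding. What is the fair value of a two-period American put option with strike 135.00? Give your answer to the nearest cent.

23.89

Risk-neutral probability p = (1 + 0.08 − 0.7)/(1.5 − 0.7) = 0.3800/0.8000 = 0.4750
Terminal stock prices: S_uu = 281.2, S_ud = 131.2, S_dd = 61.25
Terminal payoffs (K − S): max(-146.2, 0) = 0, max(3.75, 0) = 3.75, max(73.75, 0) = 73.75
Node u (S = 187.5): continuation = 1/1.08·[0.4750·0.0000 + 0.5250·3.7500] = 1.8229; exercise value = 0.0000 ≤ continuation, so V_u = 1.8229
Node d (S = 87.5): continuation = 1/1.08·[0.4750·3.7500 + 0.5250·73.7500] = 37.5000; exercise value = 47.5000 > continuation, so V_d = 47.5000 (exercise)
Node 0 (S = 125): continuation = 1/1.08·[0.4750·1.8229 + 0.5250·47.5000] = 23.8920; exercise value = 10.0000 ≤ continuation, so V_0 = 23.8920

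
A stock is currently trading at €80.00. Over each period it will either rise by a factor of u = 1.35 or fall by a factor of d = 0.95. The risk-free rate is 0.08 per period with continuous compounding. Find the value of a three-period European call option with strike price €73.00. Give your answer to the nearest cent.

Risk-neutral probability p = (e^0.08 − 0.95)/(1.35 − 0.95) = 0.1333/0.4000 = 0.3332
Terminal stock prices: S_uuu = 196.8, S_uud = 138.5, S_udd = 97.47, S_ddd = 68.59
Terminal payoffs (S − K): max(123.8, 0) = 123.8, max(65.51, 0) = 65.51, max(24.47, 0) = 24.47, max(-4.41, 0) = 0
Node uu (S = 145.8): V_uu = e^(−0.08)·[0.3332·123.8300 + 0.6668·65.5100] = 78.4125
Node ud (S = 102.6): V_ud = e^(−0.08)·[0.3332·65.5100 + 0.6668·24.4700] = 35.2125
Node dd (S = 72.2): V_dd = e^(−0.08)·[0.3332·24.4700 + 0.6668·0.0000] = 7.5269
Node u (S = 108): V_u = e^(−0.08)·[0.3332·78.4125 + 0.6668·35.2125] = 45.7935
Node d (S = 76): V_d = e^(−0.08)·[0.3332·35.2125 + 0.6668·7.5269] = 15.4643
Node 0 (S = 80): V_0 = e^(−0.08)·[0.3332·45.7935 + 0.6668·15.4643] = 23.6046

€23.60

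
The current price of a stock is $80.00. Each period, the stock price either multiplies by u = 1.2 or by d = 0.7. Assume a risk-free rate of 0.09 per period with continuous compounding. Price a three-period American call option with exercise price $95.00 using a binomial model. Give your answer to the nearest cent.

Risk-neutral probability p = (e^0.09 − 0.7)/(1.2 − 0.7) = 0.3942/0.5000 = 0.7883
Terminal stock prices: S_uuu = 138.2, S_uud = 80.64, S_udd = 47.04, S_ddd = 27.44
Terminal payoffs (S − K): max(43.24, 0) = 43.24, max(-14.36, 0) = 0, max(-47.96, 0) = 0, max(-67.56, 0) = 0
Node uu (S = 115.2): continuation = e^(−0.09)·[0.7883·43.2400 + 0.2117·0.0000] = 31.1543; exercise value = 20.2000 ≤ continuation, so V_uu = 31.1543
Node ud (S = 67.2): continuation = e^(−0.09)·[0.7883·0.0000 + 0.2117·0.0000] = 0.0000; exercise value = 0.0000 ≤ continuation, so V_ud = 0.0000
Node dd (S = 39.2): continuation = e^(−0.09)·[0.7883·0.0000 + 0.2117·0.0000] = 0.0000; exercise value = 0.0000 ≤ continuation, so V_dd = 0.0000
Node u (S = 96): continuation = e^(−0.09)·[0.7883·31.1543 + 0.2117·0.0000] = 22.4465; exercise value = 1.0000 ≤ continuation, so V_u = 22.4465
Node d (S = 56): continuation = e^(−0.09)·[0.7883·0.0000 + 0.2117·0.0000] = 0.0000; exercise value = 0.0000 ≤ continuation, so V_d = 0.0000
Node 0 (S = 80): continuation = e^(−0.09)·[0.7883·22.4465 + 0.2117·0.0000] = 16.1726; exercise value = 0.0000 ≤ continuation, so V_0 = 16.1726

$16.17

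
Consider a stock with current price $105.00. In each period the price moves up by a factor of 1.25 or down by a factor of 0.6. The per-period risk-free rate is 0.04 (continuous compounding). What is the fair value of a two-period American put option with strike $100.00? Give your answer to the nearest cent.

$15.72

Risk-neutral probability p = (e^0.04 − 0.6)/(1.25 − 0.6) = 0.4408/0.6500 = 0.6782
Terminal stock prices: S_uu = 164.1, S_ud = 78.75, S_dd = 37.8
Terminal payoffs (K − S): max(-64.06, 0) = 0, max(21.25, 0) = 21.25, max(62.2, 0) = 62.2
Node u (S = 131.2): continuation = e^(−0.04)·[0.6782·0.0000 + 0.3218·21.2500] = 6.5707; exercise value = 0.0000 ≤ continuation, so V_u = 6.5707
Node d (S = 63): continuation = e^(−0.04)·[0.6782·21.2500 + 0.3218·62.2000] = 33.0789; exercise value = 37.0000 > continuation, so V_d = 37.0000 (exercise)
Node 0 (S = 105): continuation = e^(−0.04)·[0.6782·6.5707 + 0.3218·37.0000] = 15.7221; exercise value = 0.0000 ≤ continuation, so V_0 = 15.7221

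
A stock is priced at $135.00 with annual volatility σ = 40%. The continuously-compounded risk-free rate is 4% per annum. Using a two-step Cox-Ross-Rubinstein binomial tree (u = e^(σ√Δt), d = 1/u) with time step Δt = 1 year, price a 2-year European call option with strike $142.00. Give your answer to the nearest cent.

CRR parameters: u = e^(σ√Δt) = e^(0.4·√1) = 1.4918, d = 1/u = 0.6703
Per-period rate: rΔt = 0.04·1 = 0.04, so R = e^0.04 = 1.0408
Risk-neutral probability p = (e^0.04 − 0.6703)/(1.4918 − 0.6703) = 0.3705/0.8215 = 0.4510
Terminal stock prices: S_uu = 300.4, S_ud = 135, S_dd = 60.66
Terminal payoffs (S − K): max(158.4, 0) = 158.4, max(-7, 0) = 0, max(-81.34, 0) = 0
Node u (S = 201.4): V_u = e^(−0.04)·[0.4510·158.4480 + 0.5490·0.0000] = 68.6566
Node d (S = 90.49): V_d = e^(−0.04)·[0.4510·0.0000 + 0.5490·0.0000] = 0.0000
Node 0 (S = 135): V_0 = e^(−0.04)·[0.4510·68.6566 + 0.5490·0.0000] = 29.7494

$29.75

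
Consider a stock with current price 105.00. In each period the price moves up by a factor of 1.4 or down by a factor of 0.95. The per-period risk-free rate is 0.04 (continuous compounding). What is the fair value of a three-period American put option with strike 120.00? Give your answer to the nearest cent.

Risk-neutral probability p = (e^0.04 − 0.95)/(1.4 − 0.95) = 0.0908/0.4500 = 0.2018
Terminal stock prices: S_uuu = 288.1, S_uud = 195.5, S_udd = 132.7, S_ddd = 90.02
Terminal payoffs (K − S): max(-168.1, 0) = 0, max(-75.51, 0) = 0, max(-12.67, 0) = 0, max(29.98, 0) = 29.98
Node uu (S = 205.8): continuation = e^(−0.04)·[0.2018·0.0000 + 0.7982·0.0000] = 0.0000; exercise value = 0.0000 ≤ continuation, so V_uu = 0.0000
Node ud (S = 139.7): continuation = e^(−0.04)·[0.2018·0.0000 + 0.7982·0.0000] = 0.0000; exercise value = 0.0000 ≤ continuation, so V_ud = 0.0000
Node dd (S = 94.76): continuation = e^(−0.04)·[0.2018·0.0000 + 0.7982·29.9756] = 22.9883; exercise value = 25.2375 > continuation, so V_dd = 25.2375 (exercise)
Node u (S = 147): continuation = e^(−0.04)·[0.2018·0.0000 + 0.7982·0.0000] = 0.0000; exercise value = 0.0000 ≤ continuation, so V_u = 0.0000
Node d (S = 99.75): continuation = e^(−0.04)·[0.2018·0.0000 + 0.7982·25.2375] = 19.3547; exercise value = 20.2500 > continuation, so V_d = 20.2500 (exercise)
Node 0 (S = 105): continuation = e^(−0.04)·[0.2018·0.0000 + 0.7982·20.2500] = 15.5297; exercise value = 15.0000 ≤ continuation, so V_0 = 15.5297

15.53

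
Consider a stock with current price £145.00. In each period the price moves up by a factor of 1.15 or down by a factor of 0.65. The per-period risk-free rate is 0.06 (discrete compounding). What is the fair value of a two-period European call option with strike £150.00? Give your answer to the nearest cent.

£24.99

Risk-neutral probability p = (1 + 0.06 − 0.65)/(1.15 − 0.65) = 0.4100/0.5000 = 0.8200
Terminal stock prices: S_uu = 191.8, S_ud = 108.4, S_dd = 61.26
Terminal payoffs (S − K): max(41.76, 0) = 41.76, max(-41.61, 0) = 0, max(-88.74, 0) = 0
Node u (S = 166.8): V_u = 1/1.06·[0.8200·41.7625 + 0.1800·0.0000] = 32.3068
Node d (S = 94.25): V_d = 1/1.06·[0.8200·0.0000 + 0.1800·0.0000] = 0.0000
Node 0 (S = 145): V_0 = 1/1.06·[0.8200·32.3068 + 0.1800·0.0000] = 24.9921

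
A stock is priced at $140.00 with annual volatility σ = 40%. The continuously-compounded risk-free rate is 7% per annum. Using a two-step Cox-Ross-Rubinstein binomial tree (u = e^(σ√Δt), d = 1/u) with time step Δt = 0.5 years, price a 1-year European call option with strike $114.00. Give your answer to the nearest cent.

$42.01

CRR parameters: u = e^(σ√Δt) = e^(0.4·√0.5) = 1.3269, d = 1/u = 0.7536
Per-period rate: rΔt = 0.07·0.5 = 0.035, so R = e^0.035 = 1.0356
Risk-neutral probability p = (e^0.035 − 0.7536)/(1.3269 − 0.7536) = 0.2820/0.5733 = 0.4919
Terminal stock prices: S_uu = 246.5, S_ud = 140, S_dd = 79.52
Terminal payoffs (S − K): max(132.5, 0) = 132.5, max(26, 0) = 26, max(-34.48, 0) = 0
Node u (S = 185.8): V_u = e^(−0.035)·[0.4919·132.4916 + 0.5081·26.0000] = 75.6865
Node d (S = 105.5): V_d = e^(−0.035)·[0.4919·26.0000 + 0.5081·0.0000] = 12.3493
Node 0 (S = 140): V_0 = e^(−0.035)·[0.4919·75.6865 + 0.5081·12.3493] = 42.0081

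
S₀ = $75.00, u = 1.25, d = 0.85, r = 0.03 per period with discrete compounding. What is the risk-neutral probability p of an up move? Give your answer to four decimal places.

Risk-neutral probability p = (1 + 0.03 − 0.85)/(1.25 − 0.85) = 0.1800/0.4000 = 0.4500

p = 0.4500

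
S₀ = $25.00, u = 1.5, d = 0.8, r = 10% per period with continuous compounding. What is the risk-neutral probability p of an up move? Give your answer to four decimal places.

p = 0.4360

Risk-neutral probability p = (e^0.1 − 0.8)/(1.5 − 0.8) = 0.3052/0.7000 = 0.4360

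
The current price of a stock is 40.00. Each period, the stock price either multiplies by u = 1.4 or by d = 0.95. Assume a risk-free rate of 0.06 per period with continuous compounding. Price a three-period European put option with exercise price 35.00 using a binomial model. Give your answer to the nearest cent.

0.25

Risk-neutral probability p = (e^0.06 − 0.95)/(1.4 − 0.95) = 0.1118/0.4500 = 0.2485
Terminal stock prices: S_uuu = 109.8, S_uud = 74.48, S_udd = 50.54, S_ddd = 34.29
Terminal payoffs (K − S): max(-74.76, 0) = 0, max(-39.48, 0) = 0, max(-15.54, 0) = 0, max(0.705, 0) = 0.705
Node uu (S = 78.4): V_uu = e^(−0.06)·[0.2485·0.0000 + 0.7515·0.0000] = 0.0000
Node ud (S = 53.2): V_ud = e^(−0.06)·[0.2485·0.0000 + 0.7515·0.0000] = 0.0000
Node dd (S = 36.1): V_dd = e^(−0.06)·[0.2485·0.0000 + 0.7515·0.7050] = 0.4989
Node u (S = 56): V_u = e^(−0.06)·[0.2485·0.0000 + 0.7515·0.0000] = 0.0000
Node d (S = 38): V_d = e^(−0.06)·[0.2485·0.0000 + 0.7515·0.4989] = 0.3531
Node 0 (S = 40): V_0 = e^(−0.06)·[0.2485·0.0000 + 0.7515·0.3531] = 0.2499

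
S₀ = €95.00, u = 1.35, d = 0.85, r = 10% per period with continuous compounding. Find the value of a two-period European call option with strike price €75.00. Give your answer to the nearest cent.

Risk-neutral probability p = (e^0.1 − 0.85)/(1.35 − 0.85) = 0.2552/0.5000 = 0.5103
Terminal stock prices: S_uu = 173.1, S_ud = 109, S_dd = 68.64
Terminal payoffs (S − K): max(98.14, 0) = 98.14, max(34.01, 0) = 34.01, max(-6.363, 0) = 0
Node u (S = 128.2): V_u = e^(−0.1)·[0.5103·98.1375 + 0.4897·34.0125] = 60.3872
Node d (S = 80.75): V_d = e^(−0.1)·[0.5103·34.0125 + 0.4897·0.0000] = 15.7062
Node 0 (S = 95): V_0 = e^(−0.1)·[0.5103·60.3872 + 0.4897·15.7062] = 34.8442

€34.84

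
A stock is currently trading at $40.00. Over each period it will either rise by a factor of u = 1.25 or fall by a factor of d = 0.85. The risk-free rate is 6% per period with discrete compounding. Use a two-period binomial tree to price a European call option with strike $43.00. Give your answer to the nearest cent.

Risk-neutral probability p = (1 + 0.06 − 0.85)/(1.25 − 0.85) = 0.2100/0.4000 = 0.5250
Terminal stock prices: S_uu = 62.5, S_ud = 42.5, S_dd = 28.9
Terminal payoffs (S − K): max(19.5, 0) = 19.5, max(-0.5, 0) = 0, max(-14.1, 0) = 0
Node u (S = 50): V_u = 1/1.06·[0.5250·19.5000 + 0.4750·0.0000] = 9.6580
Node d (S = 34): V_d = 1/1.06·[0.5250·0.0000 + 0.4750·0.0000] = 0.0000
Node 0 (S = 40): V_0 = 1/1.06·[0.5250·9.6580 + 0.4750·0.0000] = 4.7835

$4.78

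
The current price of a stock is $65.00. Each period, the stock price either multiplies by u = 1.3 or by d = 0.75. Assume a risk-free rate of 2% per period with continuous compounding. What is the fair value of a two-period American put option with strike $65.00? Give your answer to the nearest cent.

Risk-neutral probability p = (e^0.02 − 0.75)/(1.3 − 0.75) = 0.2702/0.5500 = 0.4913
Terminal stock prices: S_uu = 109.9, S_ud = 63.38, S_dd = 36.56
Terminal payoffs (K − S): max(-44.85, 0) = 0, max(1.625, 0) = 1.625, max(28.44, 0) = 28.44
Node u (S = 84.5): continuation = e^(−0.02)·[0.4913·0.0000 + 0.5087·1.6250] = 0.8103; exercise value = 0.0000 ≤ continuation, so V_u = 0.8103
Node d (S = 48.75): continuation = e^(−0.02)·[0.4913·1.6250 + 0.5087·28.4375] = 14.9629; exercise value = 16.2500 > continuation, so V_d = 16.2500 (exercise)
Node 0 (S = 65): continuation = e^(−0.02)·[0.4913·0.8103 + 0.5087·16.2500] = 8.4933; exercise value = 0.0000 ≤ continuation, so V_0 = 8.4933

$8.49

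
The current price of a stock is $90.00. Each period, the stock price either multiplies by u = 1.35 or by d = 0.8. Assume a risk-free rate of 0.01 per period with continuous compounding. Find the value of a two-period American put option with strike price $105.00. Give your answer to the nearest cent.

$22.00

Risk-neutral probability p = (e^0.01 − 0.8)/(1.35 − 0.8) = 0.2101/0.5500 = 0.3819
Terminal stock prices: S_uu = 164, S_ud = 97.2, S_dd = 57.6
Terminal payoffs (K − S): max(-59.03, 0) = 0, max(7.8, 0) = 7.8, max(47.4, 0) = 47.4
Node u (S = 121.5): continuation = e^(−0.01)·[0.3819·0.0000 + 0.6181·7.8000] = 4.7731; exercise value = 0.0000 ≤ continuation, so V_u = 4.7731
Node d (S = 72): continuation = e^(−0.01)·[0.3819·7.8000 + 0.6181·47.4000] = 31.9552; exercise value = 33.0000 > continuation, so V_d = 33.0000 (exercise)
Node 0 (S = 90): continuation = e^(−0.01)·[0.3819·4.7731 + 0.6181·33.0000] = 21.9988; exercise value = 15.0000 ≤ continuation, so V_0 = 21.9988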